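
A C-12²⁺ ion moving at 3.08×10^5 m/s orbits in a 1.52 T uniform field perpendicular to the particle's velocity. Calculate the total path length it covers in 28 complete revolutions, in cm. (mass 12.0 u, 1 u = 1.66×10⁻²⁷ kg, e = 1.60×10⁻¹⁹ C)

L ≈ 222 cm

r = mv/(qB) = 0.0126 m, so one revolution covers 2πr = 0.0793 m.
In 28 revolutions: L = 28·2πr = 2.22 m.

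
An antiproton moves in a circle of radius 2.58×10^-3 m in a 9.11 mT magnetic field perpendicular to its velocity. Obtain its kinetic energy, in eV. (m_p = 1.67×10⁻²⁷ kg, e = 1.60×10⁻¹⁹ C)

v = qBr/m = (1×1.60×10^-19)(9.11×10^-3)(2.58×10^-3) / (1.67×10^-27) = 2250 m/s.
K = ½mv² = 0.5·(1.67×10^-27)·(2250)² = 4.23×10^-21 J = 0.0265 eV.

K ≈ 0.0265 eV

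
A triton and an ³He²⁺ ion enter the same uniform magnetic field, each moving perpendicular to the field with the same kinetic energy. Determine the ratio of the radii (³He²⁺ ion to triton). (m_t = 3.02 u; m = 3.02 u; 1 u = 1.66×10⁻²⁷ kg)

r = √(2mK)/(qB) ⇒ at equal K, r ∝ √m/q.
r_{³He²⁺ ion}/r_{triton} = 0.500.

ratio ≈ 0.500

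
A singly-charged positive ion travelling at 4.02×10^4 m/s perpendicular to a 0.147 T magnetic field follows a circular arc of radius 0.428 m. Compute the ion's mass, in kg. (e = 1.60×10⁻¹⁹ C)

m ≈ 2.50×10^-25 kg

qvB = mv²/r ⇒ m = qBr/v.
m = (1×1.60×10^-19)(0.147)(0.428) / (4.02×10^4) = 2.50×10^-25 kg.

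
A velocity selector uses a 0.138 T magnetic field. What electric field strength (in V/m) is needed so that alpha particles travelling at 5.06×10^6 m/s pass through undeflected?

E ≈ 6.98×10^5 V/m

qE = qvB ⇒ E = vB = (5.06×10^6)(0.138) = 6.98×10^5 V/m.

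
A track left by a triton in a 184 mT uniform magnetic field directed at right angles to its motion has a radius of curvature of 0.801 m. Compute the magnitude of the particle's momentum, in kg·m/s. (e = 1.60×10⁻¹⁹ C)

Since qvB = mv²/r, the momentum p = mv = qBr.
p = (1×1.60×10^-19)(0.184)(0.801) = 2.36×10^-20 kg·m/s.

p ≈ 2.36×10^-20 kg·m/s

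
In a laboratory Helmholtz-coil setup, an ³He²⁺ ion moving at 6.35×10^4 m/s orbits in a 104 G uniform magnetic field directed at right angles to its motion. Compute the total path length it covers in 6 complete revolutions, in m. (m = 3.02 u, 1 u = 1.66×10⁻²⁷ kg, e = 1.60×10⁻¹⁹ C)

r = mv/(qB) = 0.0957 m, so one revolution covers 2πr = 0.601 m.
In 6 revolutions: L = 6·2πr = 3.61 m.

L ≈ 3.61 m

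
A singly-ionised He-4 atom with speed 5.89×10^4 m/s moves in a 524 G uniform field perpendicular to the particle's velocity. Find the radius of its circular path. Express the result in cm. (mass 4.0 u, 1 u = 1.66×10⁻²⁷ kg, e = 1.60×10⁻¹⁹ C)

The magnetic force provides the centripetal force: qvB = mv²/r, so r = mv/(qB).
r = (6.64×10^-27 kg)(5.89×10^4 m/s) / [(1×1.60×10^-19 C)(0.0524 T)] = 0.0466 m.

r ≈ 4.66 cm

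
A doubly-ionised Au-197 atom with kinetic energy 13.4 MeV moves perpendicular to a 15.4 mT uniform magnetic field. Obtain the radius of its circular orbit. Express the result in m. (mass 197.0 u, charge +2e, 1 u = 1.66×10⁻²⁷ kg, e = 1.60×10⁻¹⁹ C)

r ≈ 240 m

Convert the energy: K = 13.4 MeV = 2.14×10^-12 J.
v = √(2K/m) = √(2·2.14×10^-12/3.27×10^-25) = 3.62×10^6 m/s.
r = mv/(qB) = (3.27×10^-25)(3.62×10^6) / [(2×1.60×10^-19)(0.0154)] = 240 m.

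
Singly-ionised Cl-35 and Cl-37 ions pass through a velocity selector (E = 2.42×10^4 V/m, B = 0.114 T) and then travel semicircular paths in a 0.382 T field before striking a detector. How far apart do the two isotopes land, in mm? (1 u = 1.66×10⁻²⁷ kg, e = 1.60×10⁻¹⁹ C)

Δd ≈ 23.1 mm

Both emerge at v = E/B₁ = 2.12×10^5 m/s.
r = mv/(qB₂), so r₁ = 0.2018 m and r₂ = 0.2133 m, giving Δr = 0.0115 m.
After a semicircle each ion lands a diameter 2r from the entry slit, so the separation is 2Δr = 0.0231 m.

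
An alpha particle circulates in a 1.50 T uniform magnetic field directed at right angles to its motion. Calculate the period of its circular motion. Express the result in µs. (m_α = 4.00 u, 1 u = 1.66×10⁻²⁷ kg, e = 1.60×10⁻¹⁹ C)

T ≈ 0.0869 µs

The cyclotron period is independent of speed: T = 2πm/(qB).
T = 2π(6.64×10^-27) / [(2×1.60×10^-19)(1.50)] = 8.69×10^-8 s.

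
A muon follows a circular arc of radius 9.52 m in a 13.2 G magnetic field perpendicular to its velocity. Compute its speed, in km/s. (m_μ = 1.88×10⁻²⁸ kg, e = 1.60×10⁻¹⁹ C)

From qvB = mv²/r, v = qBr/m.
v = (1×1.60×10^-19)(1.32×10^-3)(9.52) / (1.88×10^-28) = 1.07×10^7 m/s.

v ≈ 10700 km/s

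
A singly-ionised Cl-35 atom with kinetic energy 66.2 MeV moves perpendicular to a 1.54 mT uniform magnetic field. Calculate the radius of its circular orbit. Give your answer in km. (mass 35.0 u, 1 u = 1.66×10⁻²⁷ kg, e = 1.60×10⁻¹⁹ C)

Convert the energy: K = 66.2 MeV = 1.06×10^-11 J.
v = √(2K/m) = √(2·1.06×10^-11/5.81×10^-26) = 1.91×10^7 m/s.
r = mv/(qB) = (5.81×10^-26)(1.91×10^7) / [(1×1.60×10^-19)(1.54×10^-3)] = 4500 m.

r ≈ 4.50 km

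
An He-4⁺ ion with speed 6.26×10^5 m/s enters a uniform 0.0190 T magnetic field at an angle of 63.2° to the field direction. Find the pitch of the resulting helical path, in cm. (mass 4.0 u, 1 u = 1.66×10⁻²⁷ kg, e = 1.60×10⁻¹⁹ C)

The velocity component along B is v∥ = v cos63.2° = 2.82×10^5 m/s.
The cyclotron period T = 2πm/(qB) = 1.37×10^-5 s is set by m, q, B alone.
Pitch = v∥·T = (2.82×10^5)(1.37×10^-5) = 3.87 m.

pitch ≈ 387 cm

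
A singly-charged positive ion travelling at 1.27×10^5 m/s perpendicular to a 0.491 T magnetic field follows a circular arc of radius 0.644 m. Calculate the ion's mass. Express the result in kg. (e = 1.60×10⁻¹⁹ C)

m ≈ 3.98×10^-25 kg

qvB = mv²/r ⇒ m = qBr/v.
m = (1×1.60×10^-19)(0.491)(0.644) / (1.27×10^5) = 3.98×10^-25 kg.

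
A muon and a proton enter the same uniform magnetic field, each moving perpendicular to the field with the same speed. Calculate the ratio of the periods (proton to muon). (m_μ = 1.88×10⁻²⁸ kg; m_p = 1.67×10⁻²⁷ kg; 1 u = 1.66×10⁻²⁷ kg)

T = 2πm/(qB) is independent of speed, so T₂/T₁ = (m₂/q₂)/(m₁/q₁).
T_{proton}/T_{muon} = (1.67×10^-27/1e) / (1.88×10^-28/1e) = 8.88.

ratio ≈ 8.88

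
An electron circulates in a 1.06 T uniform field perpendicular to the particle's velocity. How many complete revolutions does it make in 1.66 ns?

T = 2πm/(qB) = 2π(9.11×10^-31) / [(1×1.60×10^-19)(1.06)] = 3.3750×10^-11 s.
N = t/T = 1.66×10^-9 / 3.3750×10^-11 ≈ 49.19, so 49 complete revolutions.

N = 49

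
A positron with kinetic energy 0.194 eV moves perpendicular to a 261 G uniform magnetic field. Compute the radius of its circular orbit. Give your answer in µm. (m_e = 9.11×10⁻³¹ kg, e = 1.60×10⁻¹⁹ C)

Convert the energy: K = 0.194 eV = 3.10×10^-20 J.
v = √(2K/m) = √(2·3.10×10^-20/9.11×10^-31) = 2.61×10^5 m/s.
r = mv/(qB) = (9.11×10^-31)(2.61×10^5) / [(1×1.60×10^-19)(0.0261)] = 5.69×10^-5 m.

r ≈ 56.9 µm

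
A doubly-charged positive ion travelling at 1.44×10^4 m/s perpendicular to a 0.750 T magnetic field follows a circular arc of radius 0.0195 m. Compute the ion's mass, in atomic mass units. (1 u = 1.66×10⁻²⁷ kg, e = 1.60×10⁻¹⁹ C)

m ≈ 196 u

qvB = mv²/r ⇒ m = qBr/v.
m = (2×1.60×10^-19)(0.750)(0.0195) / (1.44×10^4) = 3.25×10^-25 kg = 196 u.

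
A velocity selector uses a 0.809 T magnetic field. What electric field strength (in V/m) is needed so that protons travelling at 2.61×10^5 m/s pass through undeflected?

qE = qvB ⇒ E = vB = (2.61×10^5)(0.809) = 2.11×10^5 V/m.

E ≈ 2.11×10^5 V/m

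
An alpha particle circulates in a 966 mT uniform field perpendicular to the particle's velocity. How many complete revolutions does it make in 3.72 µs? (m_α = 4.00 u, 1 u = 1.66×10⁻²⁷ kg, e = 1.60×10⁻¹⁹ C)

N = 27

T = 2πm/(qB) = 2π(6.64×10^-27) / [(2×1.60×10^-19)(0.966)] = 1.3496×10^-7 s.
N = t/T = 3.72×10^-6 / 1.3496×10^-7 ≈ 27.56, so 27 complete revolutions.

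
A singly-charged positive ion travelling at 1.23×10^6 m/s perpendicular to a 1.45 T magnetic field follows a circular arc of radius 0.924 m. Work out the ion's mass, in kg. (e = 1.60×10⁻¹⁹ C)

m ≈ 1.74×10^-25 kg

qvB = mv²/r ⇒ m = qBr/v.
m = (1×1.60×10^-19)(1.45)(0.924) / (1.23×10^6) = 1.74×10^-25 kg.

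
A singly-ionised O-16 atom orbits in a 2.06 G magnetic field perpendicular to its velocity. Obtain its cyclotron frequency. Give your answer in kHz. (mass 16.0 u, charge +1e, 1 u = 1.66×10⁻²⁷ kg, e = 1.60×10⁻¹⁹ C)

f = qB/(2πm) = (1×1.60×10^-19)(2.06×10^-4) / [2π(2.66×10^-26)] = 198 Hz.

f ≈ 0.198 kHz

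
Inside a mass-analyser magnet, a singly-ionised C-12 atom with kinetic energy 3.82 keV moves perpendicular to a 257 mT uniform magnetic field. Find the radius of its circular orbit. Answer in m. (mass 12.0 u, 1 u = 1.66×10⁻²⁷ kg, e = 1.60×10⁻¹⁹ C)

Convert the energy: K = 3.82 keV = 6.11×10^-16 J.
v = √(2K/m) = √(2·6.11×10^-16/1.99×10^-26) = 2.48×10^5 m/s.
r = mv/(qB) = (1.99×10^-26)(2.48×10^5) / [(1×1.60×10^-19)(0.257)] = 0.120 m.

r ≈ 0.120 m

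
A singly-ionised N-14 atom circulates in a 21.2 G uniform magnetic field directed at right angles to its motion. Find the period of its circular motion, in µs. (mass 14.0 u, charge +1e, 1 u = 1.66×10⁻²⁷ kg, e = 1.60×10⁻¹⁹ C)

The cyclotron period is independent of speed: T = 2πm/(qB).
T = 2π(2.32×10^-26) / [(1×1.60×10^-19)(2.12×10^-3)] = 4.30×10^-4 s.

T ≈ 430 µs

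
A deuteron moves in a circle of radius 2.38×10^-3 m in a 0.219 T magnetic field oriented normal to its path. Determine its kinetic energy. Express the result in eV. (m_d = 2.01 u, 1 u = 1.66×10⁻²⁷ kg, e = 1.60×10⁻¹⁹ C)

K ≈ 6.51 eV

v = qBr/m = (1×1.60×10^-19)(0.219)(2.38×10^-3) / (3.34×10^-27) = 2.50×10^4 m/s.
K = ½mv² = 0.5·(3.34×10^-27)·(2.50×10^4)² = 1.04×10^-18 J = 6.51 eV.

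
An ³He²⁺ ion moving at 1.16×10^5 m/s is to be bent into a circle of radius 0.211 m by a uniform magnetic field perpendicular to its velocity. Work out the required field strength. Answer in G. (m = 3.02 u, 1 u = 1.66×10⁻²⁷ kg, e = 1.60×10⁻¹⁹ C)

B ≈ 86.1 G

qvB = mv²/r gives B = mv/(qr).
B = (5.01×10^-27)(1.16×10^5) / [(2×1.60×10^-19)(0.211)] = 8.61×10^-3 T.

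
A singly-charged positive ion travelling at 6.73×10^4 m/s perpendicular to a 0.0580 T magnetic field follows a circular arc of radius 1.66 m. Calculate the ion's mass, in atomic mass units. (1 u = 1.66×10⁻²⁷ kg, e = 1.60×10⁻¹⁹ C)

m ≈ 138 u

qvB = mv²/r ⇒ m = qBr/v.
m = (1×1.60×10^-19)(0.0580)(1.66) / (6.73×10^4) = 2.29×10^-25 kg = 138 u.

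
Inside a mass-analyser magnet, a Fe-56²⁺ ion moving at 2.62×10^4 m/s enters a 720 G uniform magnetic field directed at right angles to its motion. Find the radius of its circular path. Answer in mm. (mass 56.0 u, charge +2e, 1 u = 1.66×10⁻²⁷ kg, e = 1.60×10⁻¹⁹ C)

r ≈ 106 mm

The magnetic force provides the centripetal force: qvB = mv²/r, so r = mv/(qB).
r = (9.30×10^-26 kg)(2.62×10^4 m/s) / [(2×1.60×10^-19 C)(0.0720 T)] = 0.106 m.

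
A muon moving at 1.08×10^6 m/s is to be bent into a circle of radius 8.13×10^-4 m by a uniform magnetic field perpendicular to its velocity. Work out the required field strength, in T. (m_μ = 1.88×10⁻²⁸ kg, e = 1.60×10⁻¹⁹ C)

qvB = mv²/r gives B = mv/(qr).
B = (1.88×10^-28)(1.08×10^6) / [(1×1.60×10^-19)(8.13×10^-4)] = 1.56 T.

B ≈ 1.56 T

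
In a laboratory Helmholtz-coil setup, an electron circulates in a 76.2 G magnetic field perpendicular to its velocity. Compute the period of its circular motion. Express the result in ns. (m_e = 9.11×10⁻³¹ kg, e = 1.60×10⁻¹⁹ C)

T ≈ 4.69 ns

The cyclotron period is independent of speed: T = 2πm/(qB).
T = 2π(9.11×10^-31) / [(1×1.60×10^-19)(7.62×10^-3)] = 4.69×10^-9 s.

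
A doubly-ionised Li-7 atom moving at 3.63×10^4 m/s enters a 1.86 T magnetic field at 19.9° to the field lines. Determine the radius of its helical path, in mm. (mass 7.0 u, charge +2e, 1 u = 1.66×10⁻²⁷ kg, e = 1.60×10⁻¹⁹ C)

r ≈ 0.241 mm

Only the perpendicular component v⊥ = v sin19.9° = 1.24×10^4 m/s is bent by the field.
r = m v⊥ /(qB) = (1.16×10^-26)(1.24×10^4) / [(2×1.60×10^-19)(1.86)] = 2.41×10^-4 m.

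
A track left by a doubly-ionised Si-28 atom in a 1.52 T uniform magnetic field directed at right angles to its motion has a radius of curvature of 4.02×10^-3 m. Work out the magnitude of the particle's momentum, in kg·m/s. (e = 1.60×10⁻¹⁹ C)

Since qvB = mv²/r, the momentum p = mv = qBr.
p = (2×1.60×10^-19)(1.52)(4.02×10^-3) = 1.96×10^-21 kg·m/s.

p ≈ 1.96×10^-21 kg·m/s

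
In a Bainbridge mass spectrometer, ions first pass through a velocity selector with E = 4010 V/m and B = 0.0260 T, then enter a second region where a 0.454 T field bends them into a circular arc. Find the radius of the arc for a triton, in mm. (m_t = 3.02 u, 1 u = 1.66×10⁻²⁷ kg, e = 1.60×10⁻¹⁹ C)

The selector passes v = E/B = 4010/0.0260 = 1.54×10^5 m/s.
In the deflection region, r = mv/(qB₂) = (5.01×10^-27)(1.54×10^5) / [(1×1.60×10^-19)(0.454)] = 0.0106 m.

r ≈ 10.6 mm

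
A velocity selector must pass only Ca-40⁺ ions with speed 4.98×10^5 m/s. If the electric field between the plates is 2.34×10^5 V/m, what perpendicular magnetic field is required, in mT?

qE = qvB ⇒ B = E/v = (2.34×10^5) / (4.98×10^5) = 0.470 T.

B ≈ 470 mT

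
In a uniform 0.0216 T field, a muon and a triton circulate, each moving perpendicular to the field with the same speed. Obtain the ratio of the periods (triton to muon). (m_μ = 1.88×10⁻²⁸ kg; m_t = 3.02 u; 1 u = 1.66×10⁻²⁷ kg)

ratio ≈ 26.7

T = 2πm/(qB) is independent of speed, so T₂/T₁ = (m₂/q₂)/(m₁/q₁).
T_{triton}/T_{muon} = (5.01×10^-27/1e) / (1.88×10^-28/1e) = 26.7.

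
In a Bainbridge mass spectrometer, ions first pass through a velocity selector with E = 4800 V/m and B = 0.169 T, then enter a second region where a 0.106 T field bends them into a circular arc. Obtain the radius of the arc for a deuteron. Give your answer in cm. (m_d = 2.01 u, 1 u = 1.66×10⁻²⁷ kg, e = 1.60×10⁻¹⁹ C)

r ≈ 0.559 cm

The selector passes v = E/B = 4800/0.169 = 2.84×10^4 m/s.
In the deflection region, r = mv/(qB₂) = (3.34×10^-27)(2.84×10^4) / [(1×1.60×10^-19)(0.106)] = 5.59×10^-3 m.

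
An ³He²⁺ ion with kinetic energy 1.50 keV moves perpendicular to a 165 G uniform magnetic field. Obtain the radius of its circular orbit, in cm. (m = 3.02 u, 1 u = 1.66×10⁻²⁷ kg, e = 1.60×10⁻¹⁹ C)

Convert the energy: K = 1.50 keV = 2.40×10^-16 J.
v = √(2K/m) = √(2·2.40×10^-16/5.01×10^-27) = 3.09×10^5 m/s.
r = mv/(qB) = (5.01×10^-27)(3.09×10^5) / [(2×1.60×10^-19)(0.0165)] = 0.294 m.

r ≈ 29.4 cm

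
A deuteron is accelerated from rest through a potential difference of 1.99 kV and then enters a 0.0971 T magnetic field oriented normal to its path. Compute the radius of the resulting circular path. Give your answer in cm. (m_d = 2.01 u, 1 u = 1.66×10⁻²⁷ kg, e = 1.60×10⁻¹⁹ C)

r ≈ 9.38 cm

The kinetic energy gained is K = qV = (1×1.60×10^-19)(1990) = 3.18×10^-16 J.
v = √(2K/m) = 4.37×10^5 m/s.
r = mv/(qB) = (3.34×10^-27)(4.37×10^5) / [(1×1.60×10^-19)(0.0971)] = 0.0938 m.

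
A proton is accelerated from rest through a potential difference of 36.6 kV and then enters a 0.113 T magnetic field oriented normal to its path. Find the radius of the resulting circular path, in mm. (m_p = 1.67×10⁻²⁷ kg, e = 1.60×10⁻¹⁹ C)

r ≈ 245 mm

The kinetic energy gained is K = qV = (1×1.60×10^-19)(3.66×10^4) = 5.86×10^-15 J.
v = √(2K/m) = 2.65×10^6 m/s.
r = mv/(qB) = (1.67×10^-27)(2.65×10^6) / [(1×1.60×10^-19)(0.113)] = 0.245 m.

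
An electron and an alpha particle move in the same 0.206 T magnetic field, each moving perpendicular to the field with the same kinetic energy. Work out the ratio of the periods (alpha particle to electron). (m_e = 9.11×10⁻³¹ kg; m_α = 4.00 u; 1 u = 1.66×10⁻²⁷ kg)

ratio ≈ 3640

T = 2πm/(qB) is independent of speed, so T₂/T₁ = (m₂/q₂)/(m₁/q₁).
T_{alpha particle}/T_{electron} = (6.64×10^-27/2e) / (9.11×10^-31/1e) = 3640.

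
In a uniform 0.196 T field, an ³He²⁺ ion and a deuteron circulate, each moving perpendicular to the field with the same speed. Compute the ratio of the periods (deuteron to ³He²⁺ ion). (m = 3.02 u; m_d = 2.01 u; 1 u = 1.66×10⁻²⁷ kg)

ratio ≈ 1.33

T = 2πm/(qB) is independent of speed, so T₂/T₁ = (m₂/q₂)/(m₁/q₁).
T_{deuteron}/T_{³He²⁺ ion} = (3.34×10^-27/1e) / (5.01×10^-27/2e) = 1.33.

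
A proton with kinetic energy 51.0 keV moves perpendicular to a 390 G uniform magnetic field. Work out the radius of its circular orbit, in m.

r ≈ 0.837 m

Convert the energy: K = 51.0 keV = 8.16×10^-15 J.
v = √(2K/m) = √(2·8.16×10^-15/1.67×10^-27) = 3.13×10^6 m/s.
r = mv/(qB) = (1.67×10^-27)(3.13×10^6) / [(1×1.60×10^-19)(0.0390)] = 0.837 m.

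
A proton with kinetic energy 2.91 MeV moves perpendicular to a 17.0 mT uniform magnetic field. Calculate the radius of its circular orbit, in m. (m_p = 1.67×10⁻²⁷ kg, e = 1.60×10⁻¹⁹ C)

Convert the energy: K = 2.91 MeV = 4.66×10^-13 J.
v = √(2K/m) = √(2·4.66×10^-13/1.67×10^-27) = 2.36×10^7 m/s.
r = mv/(qB) = (1.67×10^-27)(2.36×10^7) / [(1×1.60×10^-19)(0.0170)] = 14.5 m.

r ≈ 14.5 m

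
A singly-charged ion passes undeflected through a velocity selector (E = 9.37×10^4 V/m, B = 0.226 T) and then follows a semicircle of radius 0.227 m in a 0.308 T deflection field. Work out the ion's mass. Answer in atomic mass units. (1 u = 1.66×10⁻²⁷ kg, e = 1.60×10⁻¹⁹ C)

v = E/B₁ = 4.15×10^5 m/s.
From r = mv/(qB₂), m = qB₂r/v = (1×1.60×10^-19)(0.308)(0.227) / (4.15×10^5) = 2.70×10^-26 kg.
In atomic mass units: m = 2.70×10^-26 / 1.66×10^-27 = 16.3 u.

m ≈ 16.3 u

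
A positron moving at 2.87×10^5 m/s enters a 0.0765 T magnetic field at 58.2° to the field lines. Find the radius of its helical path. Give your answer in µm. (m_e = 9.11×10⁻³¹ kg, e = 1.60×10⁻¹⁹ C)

r ≈ 18.2 µm

Only the perpendicular component v⊥ = v sin58.2° = 2.44×10^5 m/s is bent by the field.
r = m v⊥ /(qB) = (9.11×10^-31)(2.44×10^5) / [(1×1.60×10^-19)(0.0765)] = 1.82×10^-5 m.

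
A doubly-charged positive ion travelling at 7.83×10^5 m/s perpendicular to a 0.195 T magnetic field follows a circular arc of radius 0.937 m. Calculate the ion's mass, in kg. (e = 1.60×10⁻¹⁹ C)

qvB = mv²/r ⇒ m = qBr/v.
m = (2×1.60×10^-19)(0.195)(0.937) / (7.83×10^5) = 7.47×10^-26 kg.

m ≈ 7.47×10^-26 kg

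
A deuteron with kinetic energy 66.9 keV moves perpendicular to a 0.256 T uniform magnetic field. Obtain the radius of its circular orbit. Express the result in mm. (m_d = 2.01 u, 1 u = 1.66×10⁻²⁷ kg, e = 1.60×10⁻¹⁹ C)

r ≈ 206 mm

Convert the energy: K = 66.9 keV = 1.07×10^-14 J.
v = √(2K/m) = √(2·1.07×10^-14/3.34×10^-27) = 2.53×10^6 m/s.
r = mv/(qB) = (3.34×10^-27)(2.53×10^6) / [(1×1.60×10^-19)(0.256)] = 0.206 m.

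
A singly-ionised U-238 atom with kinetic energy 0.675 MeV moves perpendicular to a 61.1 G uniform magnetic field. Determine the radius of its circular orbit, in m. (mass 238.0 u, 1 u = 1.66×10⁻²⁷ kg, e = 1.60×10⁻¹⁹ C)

Convert the energy: K = 0.675 MeV = 1.08×10^-13 J.
v = √(2K/m) = √(2·1.08×10^-13/3.95×10^-25) = 7.39×10^5 m/s.
r = mv/(qB) = (3.95×10^-25)(7.39×10^5) / [(1×1.60×10^-19)(6.11×10^-3)] = 299 m.

r ≈ 299 m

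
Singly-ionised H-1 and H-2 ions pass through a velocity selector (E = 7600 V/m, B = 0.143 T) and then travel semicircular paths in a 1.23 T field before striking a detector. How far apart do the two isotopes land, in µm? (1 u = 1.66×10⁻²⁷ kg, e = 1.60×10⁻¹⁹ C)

Δd ≈ 897 µm

Both emerge at v = E/B₁ = 5.31×10^4 m/s.
r = mv/(qB₂), so r₁ = 4.48×10^-4 m and r₂ = 8.97×10^-4 m, giving Δr = 4.48×10^-4 m.
After a semicircle each ion lands a diameter 2r from the entry slit, so the separation is 2Δr = 8.97×10^-4 m.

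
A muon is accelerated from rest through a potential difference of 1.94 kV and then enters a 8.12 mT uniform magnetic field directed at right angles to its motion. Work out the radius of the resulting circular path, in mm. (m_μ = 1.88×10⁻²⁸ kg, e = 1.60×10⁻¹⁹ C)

The kinetic energy gained is K = qV = (1×1.60×10^-19)(1940) = 3.10×10^-16 J.
v = √(2K/m) = 1.82×10^6 m/s.
r = mv/(qB) = (1.88×10^-28)(1.82×10^6) / [(1×1.60×10^-19)(8.12×10^-3)] = 0.263 m.

r ≈ 263 mm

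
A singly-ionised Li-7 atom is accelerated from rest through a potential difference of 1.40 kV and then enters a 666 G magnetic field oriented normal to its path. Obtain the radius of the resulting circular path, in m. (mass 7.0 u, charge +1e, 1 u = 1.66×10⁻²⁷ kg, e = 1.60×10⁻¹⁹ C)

The kinetic energy gained is K = qV = (1×1.60×10^-19)(1400) = 2.24×10^-16 J.
v = √(2K/m) = 1.96×10^5 m/s.
r = mv/(qB) = (1.16×10^-26)(1.96×10^5) / [(1×1.60×10^-19)(0.0666)] = 0.214 m.

r ≈ 0.214 m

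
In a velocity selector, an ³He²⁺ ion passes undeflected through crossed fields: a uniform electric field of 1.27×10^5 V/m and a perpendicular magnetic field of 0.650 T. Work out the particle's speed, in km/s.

v ≈ 195 km/s

For zero net force, qE = qvB, so v = E/B.
v = (1.27×10^5) / (0.650) = 1.95×10^5 m/s.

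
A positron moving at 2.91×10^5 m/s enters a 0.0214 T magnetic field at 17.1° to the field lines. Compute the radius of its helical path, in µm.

Only the perpendicular component v⊥ = v sin17.1° = 8.56×10^4 m/s is bent by the field.
r = m v⊥ /(qB) = (9.11×10^-31)(8.56×10^4) / [(1×1.60×10^-19)(0.0214)] = 2.28×10^-5 m.

r ≈ 22.8 µm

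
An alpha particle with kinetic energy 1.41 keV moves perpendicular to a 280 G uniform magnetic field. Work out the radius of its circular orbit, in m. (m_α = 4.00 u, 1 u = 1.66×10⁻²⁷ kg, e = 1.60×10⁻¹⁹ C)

r ≈ 0.193 m

Convert the energy: K = 1.41 keV = 2.26×10^-16 J.
v = √(2K/m) = √(2·2.26×10^-16/6.64×10^-27) = 2.61×10^5 m/s.
r = mv/(qB) = (6.64×10^-27)(2.61×10^5) / [(2×1.60×10^-19)(0.0280)] = 0.193 m.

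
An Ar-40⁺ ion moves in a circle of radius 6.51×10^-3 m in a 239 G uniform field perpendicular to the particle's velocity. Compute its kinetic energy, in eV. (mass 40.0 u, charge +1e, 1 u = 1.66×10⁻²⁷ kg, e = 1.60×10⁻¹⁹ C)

v = qBr/m = (1×1.60×10^-19)(0.0239)(6.51×10^-3) / (6.64×10^-26) = 375 m/s.
K = ½mv² = 0.5·(6.64×10^-26)·(375)² = 4.67×10^-21 J = 0.0292 eV.

K ≈ 0.0292 eV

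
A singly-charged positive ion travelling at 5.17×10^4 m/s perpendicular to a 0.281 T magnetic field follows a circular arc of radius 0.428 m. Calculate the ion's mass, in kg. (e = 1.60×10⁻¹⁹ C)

m ≈ 3.72×10^-25 kg

qvB = mv²/r ⇒ m = qBr/v.
m = (1×1.60×10^-19)(0.281)(0.428) / (5.17×10^4) = 3.72×10^-25 kg.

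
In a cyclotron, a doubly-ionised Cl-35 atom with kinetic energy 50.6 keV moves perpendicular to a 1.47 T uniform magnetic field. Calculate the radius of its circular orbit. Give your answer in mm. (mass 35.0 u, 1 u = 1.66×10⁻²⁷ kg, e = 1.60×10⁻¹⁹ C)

r ≈ 65.2 mm

Convert the energy: K = 50.6 keV = 8.10×10^-15 J.
v = √(2K/m) = √(2·8.10×10^-15/5.81×10^-26) = 5.28×10^5 m/s.
r = mv/(qB) = (5.81×10^-26)(5.28×10^5) / [(2×1.60×10^-19)(1.47)] = 0.0652 m.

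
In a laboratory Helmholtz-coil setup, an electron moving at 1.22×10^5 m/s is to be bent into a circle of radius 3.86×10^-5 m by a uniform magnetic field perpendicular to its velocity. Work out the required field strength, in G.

B ≈ 180 G

qvB = mv²/r gives B = mv/(qr).
B = (9.11×10^-31)(1.22×10^5) / [(1×1.60×10^-19)(3.86×10^-5)] = 0.0180 T.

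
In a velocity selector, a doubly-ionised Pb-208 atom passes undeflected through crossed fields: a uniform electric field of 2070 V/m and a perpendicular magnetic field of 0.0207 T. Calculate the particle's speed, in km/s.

For zero net force, qE = qvB, so v = E/B.
v = (2070) / (0.0207) = 1.00×10^5 m/s.

v ≈ 100 km/s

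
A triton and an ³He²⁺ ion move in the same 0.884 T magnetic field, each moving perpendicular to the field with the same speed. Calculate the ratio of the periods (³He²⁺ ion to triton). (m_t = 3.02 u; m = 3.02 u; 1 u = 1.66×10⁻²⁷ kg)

T = 2πm/(qB) is independent of speed, so T₂/T₁ = (m₂/q₂)/(m₁/q₁).
T_{³He²⁺ ion}/T_{triton} = (5.01×10^-27/2e) / (5.01×10^-27/1e) = 0.500.

ratio ≈ 0.500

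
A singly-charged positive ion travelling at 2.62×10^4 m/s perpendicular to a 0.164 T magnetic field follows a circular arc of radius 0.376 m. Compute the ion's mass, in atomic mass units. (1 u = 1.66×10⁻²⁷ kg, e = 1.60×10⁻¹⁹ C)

qvB = mv²/r ⇒ m = qBr/v.
m = (1×1.60×10^-19)(0.164)(0.376) / (2.62×10^4) = 3.77×10^-25 kg = 227 u.

m ≈ 227 u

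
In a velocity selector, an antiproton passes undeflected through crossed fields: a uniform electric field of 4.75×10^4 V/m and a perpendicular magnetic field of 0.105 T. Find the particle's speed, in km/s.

v ≈ 452 km/s

For zero net force, qE = qvB, so v = E/B.
v = (4.75×10^4) / (0.105) = 4.52×10^5 m/s.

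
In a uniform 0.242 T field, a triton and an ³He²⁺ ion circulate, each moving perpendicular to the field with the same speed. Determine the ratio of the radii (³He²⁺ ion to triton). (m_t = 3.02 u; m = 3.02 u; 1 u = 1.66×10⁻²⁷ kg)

r = mv/(qB) ⇒ at equal v, r ∝ m/q.
r_{³He²⁺ ion}/r_{triton} = 0.500.

ratio ≈ 0.500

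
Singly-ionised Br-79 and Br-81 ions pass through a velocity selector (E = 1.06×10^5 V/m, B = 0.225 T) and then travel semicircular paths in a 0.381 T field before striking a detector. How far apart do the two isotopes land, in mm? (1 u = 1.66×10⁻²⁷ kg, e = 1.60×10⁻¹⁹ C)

Δd ≈ 51.3 mm

Both emerge at v = E/B₁ = 4.71×10^5 m/s.
r = mv/(qB₂), so r₁ = 1.0135 m and r₂ = 1.0391 m, giving Δr = 0.0257 m.
After a semicircle each ion lands a diameter 2r from the entry slit, so the separation is 2Δr = 0.0513 m.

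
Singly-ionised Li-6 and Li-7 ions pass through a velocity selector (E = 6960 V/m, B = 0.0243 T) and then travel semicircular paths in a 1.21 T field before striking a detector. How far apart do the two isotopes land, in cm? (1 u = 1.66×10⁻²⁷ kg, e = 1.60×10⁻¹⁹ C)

Both emerge at v = E/B₁ = 2.86×10^5 m/s.
r = mv/(qB₂), so r₁ = 0.01474 m and r₂ = 0.01719 m, giving Δr = 2.46×10^-3 m.
After a semicircle each ion lands a diameter 2r from the entry slit, so the separation is 2Δr = 4.91×10^-3 m.

Δd ≈ 0.491 cm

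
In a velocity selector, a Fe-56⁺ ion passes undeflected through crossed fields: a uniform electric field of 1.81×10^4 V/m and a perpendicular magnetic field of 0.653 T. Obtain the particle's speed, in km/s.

For zero net force, qE = qvB, so v = E/B.
v = (1.81×10^4) / (0.653) = 2.77×10^4 m/s.

v ≈ 27.7 km/s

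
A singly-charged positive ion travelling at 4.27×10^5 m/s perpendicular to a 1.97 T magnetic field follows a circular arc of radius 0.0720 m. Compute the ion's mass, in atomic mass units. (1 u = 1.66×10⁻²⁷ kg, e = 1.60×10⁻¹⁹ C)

qvB = mv²/r ⇒ m = qBr/v.
m = (1×1.60×10^-19)(1.97)(0.0720) / (4.27×10^5) = 5.31×10^-26 kg = 32.0 u.

m ≈ 32.0 u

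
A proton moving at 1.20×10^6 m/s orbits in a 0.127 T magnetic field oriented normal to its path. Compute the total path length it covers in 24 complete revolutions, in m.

r = mv/(qB) = 0.0986 m, so one revolution covers 2πr = 0.620 m.
In 24 revolutions: L = 24·2πr = 14.9 m.

L ≈ 14.9 m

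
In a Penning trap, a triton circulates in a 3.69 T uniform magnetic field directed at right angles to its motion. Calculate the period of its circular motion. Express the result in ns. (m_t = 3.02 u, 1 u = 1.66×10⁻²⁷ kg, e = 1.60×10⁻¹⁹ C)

T ≈ 53.4 ns

The cyclotron period is independent of speed: T = 2πm/(qB).
T = 2π(5.01×10^-27) / [(1×1.60×10^-19)(3.69)] = 5.34×10^-8 s.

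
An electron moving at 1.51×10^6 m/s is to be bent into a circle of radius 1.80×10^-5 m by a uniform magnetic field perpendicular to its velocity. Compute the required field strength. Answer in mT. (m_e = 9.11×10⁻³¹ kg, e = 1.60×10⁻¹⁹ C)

qvB = mv²/r gives B = mv/(qr).
B = (9.11×10^-31)(1.51×10^6) / [(1×1.60×10^-19)(1.80×10^-5)] = 0.478 T.

B ≈ 478 mT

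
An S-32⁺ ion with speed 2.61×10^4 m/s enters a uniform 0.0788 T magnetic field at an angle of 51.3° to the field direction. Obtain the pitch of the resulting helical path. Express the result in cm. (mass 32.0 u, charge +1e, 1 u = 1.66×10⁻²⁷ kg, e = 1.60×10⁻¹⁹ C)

The velocity component along B is v∥ = v cos51.3° = 1.63×10^4 m/s.
The cyclotron period T = 2πm/(qB) = 2.65×10^-5 s is set by m, q, B alone.
Pitch = v∥·T = (1.63×10^4)(2.65×10^-5) = 0.432 m.

pitch ≈ 43.2 cm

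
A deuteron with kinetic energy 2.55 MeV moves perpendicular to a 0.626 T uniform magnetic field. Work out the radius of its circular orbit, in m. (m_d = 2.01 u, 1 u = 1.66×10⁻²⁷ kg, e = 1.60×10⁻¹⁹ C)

r ≈ 0.521 m

Convert the energy: K = 2.55 MeV = 4.08×10^-13 J.
v = √(2K/m) = √(2·4.08×10^-13/3.34×10^-27) = 1.56×10^7 m/s.
r = mv/(qB) = (3.34×10^-27)(1.56×10^7) / [(1×1.60×10^-19)(0.626)] = 0.521 m.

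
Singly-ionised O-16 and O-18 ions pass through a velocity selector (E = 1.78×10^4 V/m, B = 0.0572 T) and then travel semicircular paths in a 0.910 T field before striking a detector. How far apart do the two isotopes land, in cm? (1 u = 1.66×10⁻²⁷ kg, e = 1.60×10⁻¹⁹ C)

Δd ≈ 1.42 cm

Both emerge at v = E/B₁ = 3.11×10^5 m/s.
r = mv/(qB₂), so r₁ = 0.05677 m and r₂ = 0.06386 m, giving Δr = 7.10×10^-3 m.
After a semicircle each ion lands a diameter 2r from the entry slit, so the separation is 2Δr = 0.0142 m.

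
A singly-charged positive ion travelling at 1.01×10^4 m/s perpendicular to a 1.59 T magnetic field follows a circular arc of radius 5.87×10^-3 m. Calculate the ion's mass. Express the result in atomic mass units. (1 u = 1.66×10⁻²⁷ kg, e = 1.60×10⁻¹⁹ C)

m ≈ 89.1 u

qvB = mv²/r ⇒ m = qBr/v.
m = (1×1.60×10^-19)(1.59)(5.87×10^-3) / (1.01×10^4) = 1.48×10^-25 kg = 89.1 u.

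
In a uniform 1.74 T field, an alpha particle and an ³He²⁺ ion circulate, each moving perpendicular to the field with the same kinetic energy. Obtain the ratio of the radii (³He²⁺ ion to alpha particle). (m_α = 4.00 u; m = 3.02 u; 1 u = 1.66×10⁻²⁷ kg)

ratio ≈ 0.869

r = √(2mK)/(qB) ⇒ at equal K, r ∝ √m/q.
r_{³He²⁺ ion}/r_{alpha particle} = 0.869.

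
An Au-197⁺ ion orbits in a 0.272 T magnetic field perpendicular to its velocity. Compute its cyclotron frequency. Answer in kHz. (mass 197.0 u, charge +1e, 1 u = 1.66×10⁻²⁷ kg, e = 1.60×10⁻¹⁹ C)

f = qB/(2πm) = (1×1.60×10^-19)(0.272) / [2π(3.27×10^-25)] = 2.12×10^4 Hz.

f ≈ 21.2 kHz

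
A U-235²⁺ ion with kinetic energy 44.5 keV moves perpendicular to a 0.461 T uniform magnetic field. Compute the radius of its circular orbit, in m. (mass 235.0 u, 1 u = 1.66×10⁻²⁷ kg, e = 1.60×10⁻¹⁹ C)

Convert the energy: K = 44.5 keV = 7.12×10^-15 J.
v = √(2K/m) = √(2·7.12×10^-15/3.90×10^-25) = 1.91×10^5 m/s.
r = mv/(qB) = (3.90×10^-25)(1.91×10^5) / [(2×1.60×10^-19)(0.461)] = 0.505 m.

r ≈ 0.505 m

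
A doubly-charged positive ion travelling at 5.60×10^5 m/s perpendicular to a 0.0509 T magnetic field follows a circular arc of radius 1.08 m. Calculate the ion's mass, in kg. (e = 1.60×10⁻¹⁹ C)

qvB = mv²/r ⇒ m = qBr/v.
m = (2×1.60×10^-19)(0.0509)(1.08) / (5.60×10^5) = 3.14×10^-26 kg.

m ≈ 3.14×10^-26 kg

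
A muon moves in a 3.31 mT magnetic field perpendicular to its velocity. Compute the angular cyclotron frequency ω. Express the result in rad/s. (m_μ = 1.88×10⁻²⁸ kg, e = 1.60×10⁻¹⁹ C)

ω ≈ 2.82×10^6 rad/s

ω = qB/m = (1×1.60×10^-19)(3.31×10^-3) / (1.88×10^-28) = 2.82×10^6 rad/s.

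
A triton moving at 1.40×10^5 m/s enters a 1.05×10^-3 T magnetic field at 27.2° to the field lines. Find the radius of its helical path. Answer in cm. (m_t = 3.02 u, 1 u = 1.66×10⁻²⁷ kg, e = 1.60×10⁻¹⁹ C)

Only the perpendicular component v⊥ = v sin27.2° = 6.40×10^4 m/s is bent by the field.
r = m v⊥ /(qB) = (5.01×10^-27)(6.40×10^4) / [(1×1.60×10^-19)(1.05×10^-3)] = 1.91 m.

r ≈ 191 cm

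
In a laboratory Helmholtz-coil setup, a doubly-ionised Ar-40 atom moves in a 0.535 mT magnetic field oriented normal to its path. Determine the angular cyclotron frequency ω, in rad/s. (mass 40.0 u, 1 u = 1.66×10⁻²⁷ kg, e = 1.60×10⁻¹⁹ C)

ω = qB/m = (2×1.60×10^-19)(5.35×10^-4) / (6.64×10^-26) = 2580 rad/s.

ω ≈ 2580 rad/s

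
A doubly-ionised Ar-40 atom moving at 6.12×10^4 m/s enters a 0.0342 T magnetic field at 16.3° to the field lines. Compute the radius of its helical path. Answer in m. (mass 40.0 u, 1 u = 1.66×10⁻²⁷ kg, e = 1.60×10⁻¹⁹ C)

r ≈ 0.104 m

Only the perpendicular component v⊥ = v sin16.3° = 1.72×10^4 m/s is bent by the field.
r = m v⊥ /(qB) = (6.64×10^-26)(1.72×10^4) / [(2×1.60×10^-19)(0.0342)] = 0.104 m.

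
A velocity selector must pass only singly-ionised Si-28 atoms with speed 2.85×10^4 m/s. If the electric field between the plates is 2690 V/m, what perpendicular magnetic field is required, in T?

qE = qvB ⇒ B = E/v = (2690) / (2.85×10^4) = 0.0944 T.

B ≈ 0.0944 T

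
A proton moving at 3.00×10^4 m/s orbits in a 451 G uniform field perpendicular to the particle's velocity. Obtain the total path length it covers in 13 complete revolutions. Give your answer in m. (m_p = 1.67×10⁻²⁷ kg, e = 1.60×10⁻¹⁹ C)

r = mv/(qB) = 6.94×10^-3 m, so one revolution covers 2πr = 0.0436 m.
In 13 revolutions: L = 13·2πr = 0.567 m.

L ≈ 0.567 m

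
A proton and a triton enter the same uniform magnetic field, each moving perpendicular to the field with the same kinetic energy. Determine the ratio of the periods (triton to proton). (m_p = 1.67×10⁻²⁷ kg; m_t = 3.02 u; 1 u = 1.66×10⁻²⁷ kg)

ratio ≈ 3.00

T = 2πm/(qB) is independent of speed, so T₂/T₁ = (m₂/q₂)/(m₁/q₁).
T_{triton}/T_{proton} = (5.01×10^-27/1e) / (1.67×10^-27/1e) = 3.00.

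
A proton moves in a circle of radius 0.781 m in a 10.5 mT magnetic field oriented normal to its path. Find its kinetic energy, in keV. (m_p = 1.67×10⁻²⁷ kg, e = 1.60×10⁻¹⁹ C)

K ≈ 3.22 keV

v = qBr/m = (1×1.60×10^-19)(0.0105)(0.781) / (1.67×10^-27) = 7.86×10^5 m/s.
K = ½mv² = 0.5·(1.67×10^-27)·(7.86×10^5)² = 5.15×10^-16 J = 3.22 keV.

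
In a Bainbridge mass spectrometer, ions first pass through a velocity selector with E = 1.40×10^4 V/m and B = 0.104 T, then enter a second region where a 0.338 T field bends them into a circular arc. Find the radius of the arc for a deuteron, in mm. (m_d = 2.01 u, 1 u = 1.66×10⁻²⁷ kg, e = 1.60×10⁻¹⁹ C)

r ≈ 8.31 mm

The selector passes v = E/B = 1.40×10^4/0.104 = 1.35×10^5 m/s.
In the deflection region, r = mv/(qB₂) = (3.34×10^-27)(1.35×10^5) / [(1×1.60×10^-19)(0.338)] = 8.31×10^-3 m.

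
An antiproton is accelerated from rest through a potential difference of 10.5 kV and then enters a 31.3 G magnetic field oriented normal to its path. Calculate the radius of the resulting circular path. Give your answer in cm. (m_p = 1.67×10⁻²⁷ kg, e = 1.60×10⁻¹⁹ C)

The kinetic energy gained is K = qV = (1×1.60×10^-19)(1.05×10^4) = 1.68×10^-15 J.
v = √(2K/m) = 1.42×10^6 m/s.
r = mv/(qB) = (1.67×10^-27)(1.42×10^6) / [(1×1.60×10^-19)(3.13×10^-3)] = 4.73 m.

r ≈ 473 cm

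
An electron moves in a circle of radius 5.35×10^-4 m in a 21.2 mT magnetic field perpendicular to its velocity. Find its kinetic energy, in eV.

K ≈ 11.3 eV

v = qBr/m = (1×1.60×10^-19)(0.0212)(5.35×10^-4) / (9.11×10^-31) = 1.99×10^6 m/s.
K = ½mv² = 0.5·(9.11×10^-31)·(1.99×10^6)² = 1.81×10^-18 J = 11.3 eV.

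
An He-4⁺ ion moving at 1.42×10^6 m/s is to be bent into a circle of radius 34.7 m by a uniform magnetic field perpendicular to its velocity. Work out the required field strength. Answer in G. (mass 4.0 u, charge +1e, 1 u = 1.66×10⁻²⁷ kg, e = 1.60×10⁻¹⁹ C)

B ≈ 17.0 G

qvB = mv²/r gives B = mv/(qr).
B = (6.64×10^-27)(1.42×10^6) / [(1×1.60×10^-19)(34.7)] = 1.70×10^-3 T.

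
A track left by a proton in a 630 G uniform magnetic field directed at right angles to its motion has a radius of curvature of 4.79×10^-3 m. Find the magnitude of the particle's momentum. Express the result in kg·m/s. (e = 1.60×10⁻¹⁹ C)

p ≈ 4.83×10^-23 kg·m/s

Since qvB = mv²/r, the momentum p = mv = qBr.
p = (1×1.60×10^-19)(0.0630)(4.79×10^-3) = 4.83×10^-23 kg·m/s.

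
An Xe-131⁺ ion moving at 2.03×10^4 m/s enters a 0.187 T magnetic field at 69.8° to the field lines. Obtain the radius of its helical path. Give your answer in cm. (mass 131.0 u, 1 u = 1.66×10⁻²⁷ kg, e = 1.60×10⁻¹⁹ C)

r ≈ 13.8 cm

Only the perpendicular component v⊥ = v sin69.8° = 1.91×10^4 m/s is bent by the field.
r = m v⊥ /(qB) = (2.17×10^-25)(1.91×10^4) / [(1×1.60×10^-19)(0.187)] = 0.138 m.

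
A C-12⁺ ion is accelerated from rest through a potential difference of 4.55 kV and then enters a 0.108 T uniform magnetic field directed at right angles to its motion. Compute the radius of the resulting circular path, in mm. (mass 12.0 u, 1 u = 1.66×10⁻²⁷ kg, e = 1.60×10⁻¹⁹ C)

r ≈ 312 mm

The kinetic energy gained is K = qV = (1×1.60×10^-19)(4550) = 7.28×10^-16 J.
v = √(2K/m) = 2.70×10^5 m/s.
r = mv/(qB) = (1.99×10^-26)(2.70×10^5) / [(1×1.60×10^-19)(0.108)] = 0.312 m.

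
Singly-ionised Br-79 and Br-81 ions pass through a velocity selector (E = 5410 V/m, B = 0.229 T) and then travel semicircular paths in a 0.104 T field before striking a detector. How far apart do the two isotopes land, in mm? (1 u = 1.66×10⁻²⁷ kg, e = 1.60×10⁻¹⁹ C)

Both emerge at v = E/B₁ = 2.36×10^4 m/s.
r = mv/(qB₂), so r₁ = 0.18618 m and r₂ = 0.19090 m, giving Δr = 4.71×10^-3 m.
After a semicircle each ion lands a diameter 2r from the entry slit, so the separation is 2Δr = 9.43×10^-3 m.

Δd ≈ 9.43 mm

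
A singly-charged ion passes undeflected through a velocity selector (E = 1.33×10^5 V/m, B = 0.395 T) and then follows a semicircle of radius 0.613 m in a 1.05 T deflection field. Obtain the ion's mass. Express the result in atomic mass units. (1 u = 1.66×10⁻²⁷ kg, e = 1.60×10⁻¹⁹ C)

v = E/B₁ = 3.37×10^5 m/s.
From r = mv/(qB₂), m = qB₂r/v = (1×1.60×10^-19)(1.05)(0.613) / (3.37×10^5) = 3.06×10^-25 kg.
In atomic mass units: m = 3.06×10^-25 / 1.66×10^-27 = 184 u.

m ≈ 184 u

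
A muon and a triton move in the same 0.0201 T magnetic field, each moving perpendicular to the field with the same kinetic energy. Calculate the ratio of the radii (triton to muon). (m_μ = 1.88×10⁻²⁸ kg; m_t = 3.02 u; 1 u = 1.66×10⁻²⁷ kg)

ratio ≈ 5.16

r = √(2mK)/(qB) ⇒ at equal K, r ∝ √m/q.
r_{triton}/r_{muon} = 5.16.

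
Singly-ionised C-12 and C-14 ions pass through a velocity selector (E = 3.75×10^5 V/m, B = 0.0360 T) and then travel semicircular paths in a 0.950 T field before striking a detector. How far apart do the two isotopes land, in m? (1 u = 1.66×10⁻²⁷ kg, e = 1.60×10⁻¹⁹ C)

Both emerge at v = E/B₁ = 1.04×10^7 m/s.
r = mv/(qB₂), so r₁ = 1.365 m and r₂ = 1.593 m, giving Δr = 0.228 m.
After a semicircle each ion lands a diameter 2r from the entry slit, so the separation is 2Δr = 0.455 m.

Δd ≈ 0.455 m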